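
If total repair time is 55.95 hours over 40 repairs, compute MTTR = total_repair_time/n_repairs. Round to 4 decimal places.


total_repair_time = 55.95
n_repairs = 40
MTTR = 55.95 / 40
MTTR = 1.3988

1.3988


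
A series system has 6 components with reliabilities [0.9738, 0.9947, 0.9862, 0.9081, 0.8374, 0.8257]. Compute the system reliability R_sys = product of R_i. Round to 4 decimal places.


Components: [0.9738, 0.9947, 0.9862, 0.9081, 0.8374, 0.8257]
After component 1 (R=0.9738): product = 0.9738
After component 2 (R=0.9947): product = 0.9686
After component 3 (R=0.9862): product = 0.9553
After component 4 (R=0.9081): product = 0.8675
After component 5 (R=0.8374): product = 0.7264
After component 6 (R=0.8257): product = 0.5998
R_sys = 0.5998

0.5998


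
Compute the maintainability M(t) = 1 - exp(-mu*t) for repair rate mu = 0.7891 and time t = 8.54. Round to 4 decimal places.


mu = 0.7891, t = 8.54
mu * t = 0.7891 * 8.54 = 6.7389
exp(-6.7389) = 0.0012
M(t) = 1 - 0.0012
M(t) = 0.9988

0.9988


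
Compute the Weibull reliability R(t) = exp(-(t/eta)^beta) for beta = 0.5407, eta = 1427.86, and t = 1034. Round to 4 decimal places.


beta = 0.5407, eta = 1427.86, t = 1034
t/eta = 1034 / 1427.86 = 0.7242
(t/eta)^beta = 0.7242^0.5407 = 0.8399
R(t) = exp(-0.8399)
R(t) = 0.4318

0.4318


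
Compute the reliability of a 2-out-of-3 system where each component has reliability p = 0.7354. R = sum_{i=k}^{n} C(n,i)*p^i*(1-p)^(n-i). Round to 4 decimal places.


k = 2, n = 3, p = 0.7354
i=2: C(3,2)=3 * 0.7354^2 * 0.2646^1 = 0.4293
i=3: C(3,3)=1 * 0.7354^3 * 0.2646^0 = 0.3977
R = sum of terms = 0.827

0.827


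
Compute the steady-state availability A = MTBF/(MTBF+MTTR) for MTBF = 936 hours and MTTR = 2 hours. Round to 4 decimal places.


MTBF = 936
MTTR = 2
MTBF + MTTR = 938
A = 936 / 938
A = 0.9979

0.9979


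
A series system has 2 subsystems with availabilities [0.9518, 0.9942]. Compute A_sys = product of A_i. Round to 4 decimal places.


Subsystems: [0.9518, 0.9942]
After subsystem 1 (A=0.9518): product = 0.9518
After subsystem 2 (A=0.9942): product = 0.9463
A_sys = 0.9463

0.9463


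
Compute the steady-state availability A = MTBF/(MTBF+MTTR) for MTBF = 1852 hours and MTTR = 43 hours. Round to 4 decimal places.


MTBF = 1852
MTTR = 43
MTBF + MTTR = 1895
A = 1852 / 1895
A = 0.9773

0.9773


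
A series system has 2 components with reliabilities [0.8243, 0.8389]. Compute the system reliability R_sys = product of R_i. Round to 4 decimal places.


Components: [0.8243, 0.8389]
After component 1 (R=0.8243): product = 0.8243
After component 2 (R=0.8389): product = 0.6915
R_sys = 0.6915

0.6915


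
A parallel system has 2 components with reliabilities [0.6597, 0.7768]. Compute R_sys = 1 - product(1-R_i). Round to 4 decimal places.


Components: [0.6597, 0.7768]
(1 - 0.6597) = 0.3403, running product = 0.3403
(1 - 0.7768) = 0.2232, running product = 0.076
Product of (1-R_i) = 0.076
R_sys = 1 - 0.076 = 0.924

0.924


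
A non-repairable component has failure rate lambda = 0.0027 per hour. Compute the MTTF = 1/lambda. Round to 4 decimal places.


lambda = 0.0027
MTTF = 1 / 0.0027
MTTF = 370.3704

370.3704


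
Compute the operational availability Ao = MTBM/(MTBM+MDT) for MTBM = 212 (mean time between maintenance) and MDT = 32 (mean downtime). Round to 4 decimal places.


MTBM = 212
MDT = 32
MTBM + MDT = 244
Ao = 212 / 244
Ao = 0.8689

0.8689


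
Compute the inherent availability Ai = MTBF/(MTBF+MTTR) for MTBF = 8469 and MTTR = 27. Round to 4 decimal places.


MTBF = 8469
MTTR = 27
MTBF + MTTR = 8496
Ai = 8469 / 8496
Ai = 0.9968

0.9968


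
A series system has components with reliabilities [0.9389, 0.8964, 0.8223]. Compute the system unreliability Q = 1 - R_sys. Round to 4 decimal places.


Components: [0.9389, 0.8964, 0.8223]
After component 1: product = 0.9389
After component 2: product = 0.8416
After component 3: product = 0.6921
R_sys = 0.6921
Q = 1 - 0.6921 = 0.3079

0.3079


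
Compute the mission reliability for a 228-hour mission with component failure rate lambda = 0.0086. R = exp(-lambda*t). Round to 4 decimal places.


lambda = 0.0086
mission_time = 228
lambda * t = 0.0086 * 228 = 1.9608
R = exp(-1.9608)
R = 0.1407

0.1407


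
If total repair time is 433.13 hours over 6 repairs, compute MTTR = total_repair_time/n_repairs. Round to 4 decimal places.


total_repair_time = 433.13
n_repairs = 6
MTTR = 433.13 / 6
MTTR = 72.1883

72.1883


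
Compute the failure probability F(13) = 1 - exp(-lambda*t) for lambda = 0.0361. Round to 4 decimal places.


lambda = 0.0361, t = 13
lambda * t = 0.4693
exp(-0.4693) = 0.6254
F(t) = 1 - 0.6254
F(t) = 0.3746

0.3746


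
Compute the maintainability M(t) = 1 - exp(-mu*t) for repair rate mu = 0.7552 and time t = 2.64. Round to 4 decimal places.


mu = 0.7552, t = 2.64
mu * t = 0.7552 * 2.64 = 1.9937
exp(-1.9937) = 0.1362
M(t) = 1 - 0.1362
M(t) = 0.8638

0.8638


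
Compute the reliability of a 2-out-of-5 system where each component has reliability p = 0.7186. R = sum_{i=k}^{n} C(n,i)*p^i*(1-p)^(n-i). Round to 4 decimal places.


k = 2, n = 5, p = 0.7186
i=2: C(5,2)=10 * 0.7186^2 * 0.2814^3 = 0.1151
i=3: C(5,3)=10 * 0.7186^3 * 0.2814^2 = 0.2938
i=4: C(5,4)=5 * 0.7186^4 * 0.2814^1 = 0.3752
i=5: C(5,5)=1 * 0.7186^5 * 0.2814^0 = 0.1916
R = sum of terms = 0.9757

0.9757


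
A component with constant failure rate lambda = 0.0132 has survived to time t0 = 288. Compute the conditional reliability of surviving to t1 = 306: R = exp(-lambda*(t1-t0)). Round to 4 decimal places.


lambda = 0.0132
t0 = 288, t1 = 306
t1 - t0 = 18
lambda * (t1-t0) = 0.0132 * 18 = 0.2376
R = exp(-0.2376)
R = 0.7885

0.7885


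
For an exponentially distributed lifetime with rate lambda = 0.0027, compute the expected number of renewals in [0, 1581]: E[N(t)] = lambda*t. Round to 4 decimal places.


lambda = 0.0027
t = 1581
E[N(t)] = lambda * t
E[N(t)] = 0.0027 * 1581
E[N(t)] = 4.2687

4.2687


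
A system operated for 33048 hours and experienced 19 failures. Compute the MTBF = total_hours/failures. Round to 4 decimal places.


total_hours = 33048
failures = 19
MTBF = 33048 / 19
MTBF = 1739.3684

1739.3684


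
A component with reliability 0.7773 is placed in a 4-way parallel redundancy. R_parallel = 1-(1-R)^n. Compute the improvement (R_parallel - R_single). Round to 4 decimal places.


R_single = 0.7773, n = 4
1 - R_single = 0.2227
(1 - R_single)^n = 0.2227^4 = 0.0025
R_parallel = 1 - 0.0025 = 0.9975
Improvement = 0.9975 - 0.7773
Improvement = 0.2202

0.2202


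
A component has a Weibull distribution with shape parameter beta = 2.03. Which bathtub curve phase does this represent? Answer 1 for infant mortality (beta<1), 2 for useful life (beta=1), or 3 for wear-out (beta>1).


beta = 2.03
Compare beta to 1:
beta < 1 => infant mortality (phase 1)
beta = 1 => useful life (phase 2)
beta > 1 => wear-out (phase 3)
Since beta = 2.03, this is wear-out (increasing failure rate)
Phase = 3

3


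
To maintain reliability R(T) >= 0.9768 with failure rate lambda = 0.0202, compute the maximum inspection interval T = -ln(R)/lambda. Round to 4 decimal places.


R_target = 0.9768
lambda = 0.0202
-ln(0.9768) = 0.0235
T = 0.0235 / 0.0202
T = 1.162

1.162


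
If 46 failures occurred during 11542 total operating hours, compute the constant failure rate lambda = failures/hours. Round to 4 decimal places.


failures = 46
total_hours = 11542
lambda = 46 / 11542
lambda = 0.004

0.004


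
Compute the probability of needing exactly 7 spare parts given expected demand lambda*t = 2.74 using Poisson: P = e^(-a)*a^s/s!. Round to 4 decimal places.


a = 2.74, s = 7
e^(-a) = e^(-2.74) = 0.0646
a^s = 2.74^7 = 1159.4551
s! = 5040
P = 0.0646 * 1159.4551 / 5040
P = 0.0149

0.0149


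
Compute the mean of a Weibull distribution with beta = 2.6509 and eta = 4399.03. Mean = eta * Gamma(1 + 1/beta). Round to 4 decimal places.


beta = 2.6509, eta = 4399.03
1/beta = 0.3772
1 + 1/beta = 1.3772
Gamma(1.3772) = 0.8887
Mean = 4399.03 * 0.8887
Mean = 3909.6061

3909.6061


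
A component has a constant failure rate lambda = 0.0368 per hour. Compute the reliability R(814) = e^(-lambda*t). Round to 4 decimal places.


lambda = 0.0368
t = 814
lambda * t = 29.9552
R(t) = e^(-29.9552)
R(t) = 0.0

0.0


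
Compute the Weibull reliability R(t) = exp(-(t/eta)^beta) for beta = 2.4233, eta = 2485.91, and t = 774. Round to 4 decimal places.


beta = 2.4233, eta = 2485.91, t = 774
t/eta = 774 / 2485.91 = 0.3114
(t/eta)^beta = 0.3114^2.4233 = 0.0592
R(t) = exp(-0.0592)
R(t) = 0.9426

0.9426


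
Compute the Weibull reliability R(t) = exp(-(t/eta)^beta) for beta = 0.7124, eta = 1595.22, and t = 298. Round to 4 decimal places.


beta = 0.7124, eta = 1595.22, t = 298
t/eta = 298 / 1595.22 = 0.1868
(t/eta)^beta = 0.1868^0.7124 = 0.3027
R(t) = exp(-0.3027)
R(t) = 0.7389

0.7389


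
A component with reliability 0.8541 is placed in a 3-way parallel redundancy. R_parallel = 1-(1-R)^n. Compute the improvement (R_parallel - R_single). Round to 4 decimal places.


R_single = 0.8541, n = 3
1 - R_single = 0.1459
(1 - R_single)^n = 0.1459^3 = 0.0031
R_parallel = 1 - 0.0031 = 0.9969
Improvement = 0.9969 - 0.8541
Improvement = 0.1428

0.1428


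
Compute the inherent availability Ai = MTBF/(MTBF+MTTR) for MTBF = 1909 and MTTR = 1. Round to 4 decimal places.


MTBF = 1909
MTTR = 1
MTBF + MTTR = 1910
Ai = 1909 / 1910
Ai = 0.9995

0.9995


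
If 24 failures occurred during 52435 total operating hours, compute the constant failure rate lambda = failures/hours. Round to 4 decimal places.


failures = 24
total_hours = 52435
lambda = 24 / 52435
lambda = 0.0005

0.0005


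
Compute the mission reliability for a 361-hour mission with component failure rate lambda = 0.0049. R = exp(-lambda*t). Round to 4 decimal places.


lambda = 0.0049
mission_time = 361
lambda * t = 0.0049 * 361 = 1.7689
R = exp(-1.7689)
R = 0.1705

0.1705


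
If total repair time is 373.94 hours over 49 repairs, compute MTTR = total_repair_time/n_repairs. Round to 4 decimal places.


total_repair_time = 373.94
n_repairs = 49
MTTR = 373.94 / 49
MTTR = 7.6314

7.6314


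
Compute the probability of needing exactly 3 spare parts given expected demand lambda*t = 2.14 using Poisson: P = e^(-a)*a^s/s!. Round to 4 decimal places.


a = 2.14, s = 3
e^(-a) = e^(-2.14) = 0.1177
a^s = 2.14^3 = 9.8003
s! = 6
P = 0.1177 * 9.8003 / 6
P = 0.1922

0.1922


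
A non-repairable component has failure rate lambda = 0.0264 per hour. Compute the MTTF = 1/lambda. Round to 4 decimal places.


lambda = 0.0264
MTTF = 1 / 0.0264
MTTF = 37.8788

37.8788


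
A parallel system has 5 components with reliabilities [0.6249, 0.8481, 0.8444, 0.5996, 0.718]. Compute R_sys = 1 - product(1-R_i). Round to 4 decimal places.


Components: [0.6249, 0.8481, 0.8444, 0.5996, 0.718]
(1 - 0.6249) = 0.3751, running product = 0.3751
(1 - 0.8481) = 0.1519, running product = 0.057
(1 - 0.8444) = 0.1556, running product = 0.0089
(1 - 0.5996) = 0.4004, running product = 0.0035
(1 - 0.718) = 0.282, running product = 0.001
Product of (1-R_i) = 0.001
R_sys = 1 - 0.001 = 0.999

0.999


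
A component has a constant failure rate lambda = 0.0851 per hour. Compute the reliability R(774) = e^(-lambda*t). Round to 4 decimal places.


lambda = 0.0851
t = 774
lambda * t = 65.8674
R(t) = e^(-65.8674)
R(t) = 0.0

0.0


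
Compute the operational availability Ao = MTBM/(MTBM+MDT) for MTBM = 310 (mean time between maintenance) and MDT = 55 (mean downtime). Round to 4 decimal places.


MTBM = 310
MDT = 55
MTBM + MDT = 365
Ao = 310 / 365
Ao = 0.8493

0.8493


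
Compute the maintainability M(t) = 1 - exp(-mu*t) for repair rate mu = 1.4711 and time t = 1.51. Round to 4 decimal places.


mu = 1.4711, t = 1.51
mu * t = 1.4711 * 1.51 = 2.2214
exp(-2.2214) = 0.1085
M(t) = 1 - 0.1085
M(t) = 0.8915

0.8915


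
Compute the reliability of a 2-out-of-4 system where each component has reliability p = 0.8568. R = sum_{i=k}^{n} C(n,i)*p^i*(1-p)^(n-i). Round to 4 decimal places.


k = 2, n = 4, p = 0.8568
i=2: C(4,2)=6 * 0.8568^2 * 0.1432^2 = 0.0903
i=3: C(4,3)=4 * 0.8568^3 * 0.1432^1 = 0.3603
i=4: C(4,4)=1 * 0.8568^4 * 0.1432^0 = 0.5389
R = sum of terms = 0.9895

0.9895


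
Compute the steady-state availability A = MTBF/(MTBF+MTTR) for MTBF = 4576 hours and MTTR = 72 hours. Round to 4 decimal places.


MTBF = 4576
MTTR = 72
MTBF + MTTR = 4648
A = 4576 / 4648
A = 0.9845

0.9845


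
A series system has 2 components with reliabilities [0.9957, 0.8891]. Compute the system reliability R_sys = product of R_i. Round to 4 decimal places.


Components: [0.9957, 0.8891]
After component 1 (R=0.9957): product = 0.9957
After component 2 (R=0.8891): product = 0.8853
R_sys = 0.8853

0.8853


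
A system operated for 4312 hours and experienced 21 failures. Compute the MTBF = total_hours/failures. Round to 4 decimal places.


total_hours = 4312
failures = 21
MTBF = 4312 / 21
MTBF = 205.3333

205.3333


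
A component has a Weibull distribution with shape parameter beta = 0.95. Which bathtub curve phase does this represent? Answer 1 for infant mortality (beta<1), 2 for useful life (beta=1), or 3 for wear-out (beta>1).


beta = 0.95
Compare beta to 1:
beta < 1 => infant mortality (phase 1)
beta = 1 => useful life (phase 2)
beta > 1 => wear-out (phase 3)
Since beta = 0.95, this is infant mortality (decreasing failure rate)
Phase = 1

1


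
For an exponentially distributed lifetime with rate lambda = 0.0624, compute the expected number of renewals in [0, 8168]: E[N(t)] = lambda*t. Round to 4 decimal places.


lambda = 0.0624
t = 8168
E[N(t)] = lambda * t
E[N(t)] = 0.0624 * 8168
E[N(t)] = 509.6832

509.6832


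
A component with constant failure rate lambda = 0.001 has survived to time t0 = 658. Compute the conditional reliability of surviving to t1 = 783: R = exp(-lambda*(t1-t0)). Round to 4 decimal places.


lambda = 0.001
t0 = 658, t1 = 783
t1 - t0 = 125
lambda * (t1-t0) = 0.001 * 125 = 0.125
R = exp(-0.125)
R = 0.8825

0.8825


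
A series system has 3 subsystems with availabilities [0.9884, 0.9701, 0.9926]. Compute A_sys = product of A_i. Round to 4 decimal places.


Subsystems: [0.9884, 0.9701, 0.9926]
After subsystem 1 (A=0.9884): product = 0.9884
After subsystem 2 (A=0.9701): product = 0.9588
After subsystem 3 (A=0.9926): product = 0.9518
A_sys = 0.9518

0.9518


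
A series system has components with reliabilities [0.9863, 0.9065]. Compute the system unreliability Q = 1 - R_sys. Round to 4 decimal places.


Components: [0.9863, 0.9065]
After component 1: product = 0.9863
After component 2: product = 0.8941
R_sys = 0.8941
Q = 1 - 0.8941 = 0.1059

0.1059


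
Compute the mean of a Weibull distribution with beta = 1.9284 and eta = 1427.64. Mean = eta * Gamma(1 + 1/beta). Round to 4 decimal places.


beta = 1.9284, eta = 1427.64
1/beta = 0.5186
1 + 1/beta = 1.5186
Gamma(1.5186) = 0.887
Mean = 1427.64 * 0.887
Mean = 1266.2732

1266.2732


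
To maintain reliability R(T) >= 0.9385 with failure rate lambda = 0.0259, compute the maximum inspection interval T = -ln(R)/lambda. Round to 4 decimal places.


R_target = 0.9385
lambda = 0.0259
-ln(0.9385) = 0.0635
T = 0.0635 / 0.0259
T = 2.4507

2.4507


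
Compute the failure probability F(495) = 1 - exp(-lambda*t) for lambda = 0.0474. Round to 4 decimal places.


lambda = 0.0474, t = 495
lambda * t = 23.463
exp(-23.463) = 0.0
F(t) = 1 - 0.0
F(t) = 1.0

1.0


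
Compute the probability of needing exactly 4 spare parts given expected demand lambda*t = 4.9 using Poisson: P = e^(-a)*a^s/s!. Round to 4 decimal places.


a = 4.9, s = 4
e^(-a) = e^(-4.9) = 0.0074
a^s = 4.9^4 = 576.4801
s! = 24
P = 0.0074 * 576.4801 / 24
P = 0.1789

0.1789


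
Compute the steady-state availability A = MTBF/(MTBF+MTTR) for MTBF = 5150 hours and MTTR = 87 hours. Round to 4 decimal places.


MTBF = 5150
MTTR = 87
MTBF + MTTR = 5237
A = 5150 / 5237
A = 0.9834

0.9834


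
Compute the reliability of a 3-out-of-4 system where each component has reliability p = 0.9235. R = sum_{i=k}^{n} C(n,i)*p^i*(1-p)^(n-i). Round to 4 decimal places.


k = 3, n = 4, p = 0.9235
i=3: C(4,3)=4 * 0.9235^3 * 0.0765^1 = 0.241
i=4: C(4,4)=1 * 0.9235^4 * 0.0765^0 = 0.7274
R = sum of terms = 0.9684

0.9684


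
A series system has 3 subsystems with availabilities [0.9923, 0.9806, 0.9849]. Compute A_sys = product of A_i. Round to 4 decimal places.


Subsystems: [0.9923, 0.9806, 0.9849]
After subsystem 1 (A=0.9923): product = 0.9923
After subsystem 2 (A=0.9806): product = 0.973
After subsystem 3 (A=0.9849): product = 0.9584
A_sys = 0.9584

0.9584


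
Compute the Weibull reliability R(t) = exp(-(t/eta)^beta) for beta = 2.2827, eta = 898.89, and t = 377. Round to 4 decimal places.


beta = 2.2827, eta = 898.89, t = 377
t/eta = 377 / 898.89 = 0.4194
(t/eta)^beta = 0.4194^2.2827 = 0.1376
R(t) = exp(-0.1376)
R(t) = 0.8715

0.8715


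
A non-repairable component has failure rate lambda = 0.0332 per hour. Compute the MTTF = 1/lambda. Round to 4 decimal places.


lambda = 0.0332
MTTF = 1 / 0.0332
MTTF = 30.1205

30.1205


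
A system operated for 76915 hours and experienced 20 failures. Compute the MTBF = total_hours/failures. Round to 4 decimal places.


total_hours = 76915
failures = 20
MTBF = 76915 / 20
MTBF = 3845.75

3845.75


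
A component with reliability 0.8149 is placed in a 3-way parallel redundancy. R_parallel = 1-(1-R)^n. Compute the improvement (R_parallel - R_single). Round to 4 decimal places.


R_single = 0.8149, n = 3
1 - R_single = 0.1851
(1 - R_single)^n = 0.1851^3 = 0.0063
R_parallel = 1 - 0.0063 = 0.9937
Improvement = 0.9937 - 0.8149
Improvement = 0.1788

0.1788


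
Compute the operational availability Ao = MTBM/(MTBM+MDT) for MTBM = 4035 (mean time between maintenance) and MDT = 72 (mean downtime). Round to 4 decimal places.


MTBM = 4035
MDT = 72
MTBM + MDT = 4107
Ao = 4035 / 4107
Ao = 0.9825

0.9825


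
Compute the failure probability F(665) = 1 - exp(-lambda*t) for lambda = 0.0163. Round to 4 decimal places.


lambda = 0.0163, t = 665
lambda * t = 10.8395
exp(-10.8395) = 0.0
F(t) = 1 - 0.0
F(t) = 1.0

1.0


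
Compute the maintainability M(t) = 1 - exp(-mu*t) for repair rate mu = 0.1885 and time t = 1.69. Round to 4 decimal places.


mu = 0.1885, t = 1.69
mu * t = 0.1885 * 1.69 = 0.3186
exp(-0.3186) = 0.7272
M(t) = 1 - 0.7272
M(t) = 0.2728

0.2728


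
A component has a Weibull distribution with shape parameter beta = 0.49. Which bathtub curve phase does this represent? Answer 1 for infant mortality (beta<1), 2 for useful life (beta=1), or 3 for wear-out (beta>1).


beta = 0.49
Compare beta to 1:
beta < 1 => infant mortality (phase 1)
beta = 1 => useful life (phase 2)
beta > 1 => wear-out (phase 3)
Since beta = 0.49, this is infant mortality (decreasing failure rate)
Phase = 1

1


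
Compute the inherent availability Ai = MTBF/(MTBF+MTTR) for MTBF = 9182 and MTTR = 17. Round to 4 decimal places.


MTBF = 9182
MTTR = 17
MTBF + MTTR = 9199
Ai = 9182 / 9199
Ai = 0.9982

0.9982


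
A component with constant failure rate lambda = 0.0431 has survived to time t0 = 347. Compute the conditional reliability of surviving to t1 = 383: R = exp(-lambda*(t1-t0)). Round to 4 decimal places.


lambda = 0.0431
t0 = 347, t1 = 383
t1 - t0 = 36
lambda * (t1-t0) = 0.0431 * 36 = 1.5516
R = exp(-1.5516)
R = 0.2119

0.2119


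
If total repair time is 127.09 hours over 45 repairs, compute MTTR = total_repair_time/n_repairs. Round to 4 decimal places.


total_repair_time = 127.09
n_repairs = 45
MTTR = 127.09 / 45
MTTR = 2.8242

2.8242


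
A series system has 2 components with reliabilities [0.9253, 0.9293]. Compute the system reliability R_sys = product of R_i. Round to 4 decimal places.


Components: [0.9253, 0.9293]
After component 1 (R=0.9253): product = 0.9253
After component 2 (R=0.9293): product = 0.8599
R_sys = 0.8599

0.8599


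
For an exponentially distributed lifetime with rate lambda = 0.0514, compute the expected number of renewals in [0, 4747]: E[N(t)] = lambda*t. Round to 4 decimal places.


lambda = 0.0514
t = 4747
E[N(t)] = lambda * t
E[N(t)] = 0.0514 * 4747
E[N(t)] = 243.9958

243.9958


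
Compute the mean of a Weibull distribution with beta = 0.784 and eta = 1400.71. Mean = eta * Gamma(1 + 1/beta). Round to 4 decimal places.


beta = 0.784, eta = 1400.71
1/beta = 1.2755
1 + 1/beta = 2.2755
Gamma(2.2755) = 1.1499
Mean = 1400.71 * 1.1499
Mean = 1610.6491

1610.6491


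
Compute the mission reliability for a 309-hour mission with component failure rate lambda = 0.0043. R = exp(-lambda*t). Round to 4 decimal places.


lambda = 0.0043
mission_time = 309
lambda * t = 0.0043 * 309 = 1.3287
R = exp(-1.3287)
R = 0.2648

0.2648


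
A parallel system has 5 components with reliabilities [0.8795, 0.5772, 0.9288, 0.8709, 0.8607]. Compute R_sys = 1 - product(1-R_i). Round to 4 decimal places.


Components: [0.8795, 0.5772, 0.9288, 0.8709, 0.8607]
(1 - 0.8795) = 0.1205, running product = 0.1205
(1 - 0.5772) = 0.4228, running product = 0.0509
(1 - 0.9288) = 0.0712, running product = 0.0036
(1 - 0.8709) = 0.1291, running product = 0.0005
(1 - 0.8607) = 0.1393, running product = 0.0001
Product of (1-R_i) = 0.0001
R_sys = 1 - 0.0001 = 0.9999

0.9999


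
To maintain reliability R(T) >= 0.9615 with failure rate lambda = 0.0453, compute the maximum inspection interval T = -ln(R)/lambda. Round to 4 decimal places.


R_target = 0.9615
lambda = 0.0453
-ln(0.9615) = 0.0393
T = 0.0393 / 0.0453
T = 0.8667

0.8667


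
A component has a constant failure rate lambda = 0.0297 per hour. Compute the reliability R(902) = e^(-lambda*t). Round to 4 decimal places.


lambda = 0.0297
t = 902
lambda * t = 26.7894
R(t) = e^(-26.7894)
R(t) = 0.0

0.0


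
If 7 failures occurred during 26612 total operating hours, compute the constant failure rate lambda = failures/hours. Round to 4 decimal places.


failures = 7
total_hours = 26612
lambda = 7 / 26612
lambda = 0.0003

0.0003


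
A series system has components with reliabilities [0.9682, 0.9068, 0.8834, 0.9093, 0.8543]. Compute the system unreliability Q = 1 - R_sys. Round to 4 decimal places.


Components: [0.9682, 0.9068, 0.8834, 0.9093, 0.8543]
After component 1: product = 0.9682
After component 2: product = 0.878
After component 3: product = 0.7756
After component 4: product = 0.7052
After component 5: product = 0.6025
R_sys = 0.6025
Q = 1 - 0.6025 = 0.3975

0.3975


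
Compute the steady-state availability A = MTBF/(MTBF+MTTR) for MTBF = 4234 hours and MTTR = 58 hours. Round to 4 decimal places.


MTBF = 4234
MTTR = 58
MTBF + MTTR = 4292
A = 4234 / 4292
A = 0.9865

0.9865


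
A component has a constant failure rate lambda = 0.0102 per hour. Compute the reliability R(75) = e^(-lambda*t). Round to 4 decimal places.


lambda = 0.0102
t = 75
lambda * t = 0.765
R(t) = e^(-0.765)
R(t) = 0.4653

0.4653


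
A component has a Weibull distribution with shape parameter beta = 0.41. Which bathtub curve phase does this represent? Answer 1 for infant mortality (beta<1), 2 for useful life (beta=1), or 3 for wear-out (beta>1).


beta = 0.41
Compare beta to 1:
beta < 1 => infant mortality (phase 1)
beta = 1 => useful life (phase 2)
beta > 1 => wear-out (phase 3)
Since beta = 0.41, this is infant mortality (decreasing failure rate)
Phase = 1

1


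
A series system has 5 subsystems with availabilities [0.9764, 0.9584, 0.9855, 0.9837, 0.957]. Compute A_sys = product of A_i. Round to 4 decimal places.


Subsystems: [0.9764, 0.9584, 0.9855, 0.9837, 0.957]
After subsystem 1 (A=0.9764): product = 0.9764
After subsystem 2 (A=0.9584): product = 0.9358
After subsystem 3 (A=0.9855): product = 0.9222
After subsystem 4 (A=0.9837): product = 0.9072
After subsystem 5 (A=0.957): product = 0.8682
A_sys = 0.8682

0.8682


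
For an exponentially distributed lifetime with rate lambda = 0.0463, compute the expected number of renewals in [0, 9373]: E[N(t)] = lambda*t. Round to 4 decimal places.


lambda = 0.0463
t = 9373
E[N(t)] = lambda * t
E[N(t)] = 0.0463 * 9373
E[N(t)] = 433.9699

433.9699


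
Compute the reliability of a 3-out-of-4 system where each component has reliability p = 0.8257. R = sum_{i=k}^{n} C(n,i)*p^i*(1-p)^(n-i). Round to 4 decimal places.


k = 3, n = 4, p = 0.8257
i=3: C(4,3)=4 * 0.8257^3 * 0.1743^1 = 0.3925
i=4: C(4,4)=1 * 0.8257^4 * 0.1743^0 = 0.4648
R = sum of terms = 0.8573

0.8573


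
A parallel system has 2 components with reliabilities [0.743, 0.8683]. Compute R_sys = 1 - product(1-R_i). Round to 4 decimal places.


Components: [0.743, 0.8683]
(1 - 0.743) = 0.257, running product = 0.257
(1 - 0.8683) = 0.1317, running product = 0.0338
Product of (1-R_i) = 0.0338
R_sys = 1 - 0.0338 = 0.9662

0.9662


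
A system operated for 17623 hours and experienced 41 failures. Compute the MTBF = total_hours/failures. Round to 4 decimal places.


total_hours = 17623
failures = 41
MTBF = 17623 / 41
MTBF = 429.8293

429.8293


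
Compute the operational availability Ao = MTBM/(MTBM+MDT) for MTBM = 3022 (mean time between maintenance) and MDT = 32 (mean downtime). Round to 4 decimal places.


MTBM = 3022
MDT = 32
MTBM + MDT = 3054
Ao = 3022 / 3054
Ao = 0.9895

0.9895


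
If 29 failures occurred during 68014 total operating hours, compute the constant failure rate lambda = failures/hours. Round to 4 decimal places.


failures = 29
total_hours = 68014
lambda = 29 / 68014
lambda = 0.0004

0.0004


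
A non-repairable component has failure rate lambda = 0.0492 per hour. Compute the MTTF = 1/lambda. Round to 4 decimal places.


lambda = 0.0492
MTTF = 1 / 0.0492
MTTF = 20.3252

20.3252


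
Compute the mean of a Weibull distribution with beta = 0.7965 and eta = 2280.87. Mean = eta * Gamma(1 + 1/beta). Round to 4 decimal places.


beta = 0.7965, eta = 2280.87
1/beta = 1.2555
1 + 1/beta = 2.2555
Gamma(2.2555) = 1.1366
Mean = 2280.87 * 1.1366
Mean = 2592.3944

2592.3944


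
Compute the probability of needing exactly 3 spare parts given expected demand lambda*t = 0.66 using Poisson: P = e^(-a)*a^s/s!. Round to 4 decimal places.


a = 0.66, s = 3
e^(-a) = e^(-0.66) = 0.5169
a^s = 0.66^3 = 0.2875
s! = 6
P = 0.5169 * 0.2875 / 6
P = 0.0248

0.0248


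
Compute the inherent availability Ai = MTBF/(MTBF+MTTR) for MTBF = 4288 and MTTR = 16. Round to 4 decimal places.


MTBF = 4288
MTTR = 16
MTBF + MTTR = 4304
Ai = 4288 / 4304
Ai = 0.9963

0.9963


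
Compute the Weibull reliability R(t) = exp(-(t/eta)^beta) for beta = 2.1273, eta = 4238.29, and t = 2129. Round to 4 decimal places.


beta = 2.1273, eta = 4238.29, t = 2129
t/eta = 2129 / 4238.29 = 0.5023
(t/eta)^beta = 0.5023^2.1273 = 0.2312
R(t) = exp(-0.2312)
R(t) = 0.7936

0.7936


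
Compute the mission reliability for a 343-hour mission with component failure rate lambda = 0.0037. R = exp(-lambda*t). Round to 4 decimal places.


lambda = 0.0037
mission_time = 343
lambda * t = 0.0037 * 343 = 1.2691
R = exp(-1.2691)
R = 0.2811

0.2811


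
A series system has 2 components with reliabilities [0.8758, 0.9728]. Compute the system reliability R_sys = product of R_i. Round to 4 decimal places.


Components: [0.8758, 0.9728]
After component 1 (R=0.8758): product = 0.8758
After component 2 (R=0.9728): product = 0.852
R_sys = 0.852

0.852


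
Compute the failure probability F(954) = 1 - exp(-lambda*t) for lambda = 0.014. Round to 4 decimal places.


lambda = 0.014, t = 954
lambda * t = 13.356
exp(-13.356) = 0.0
F(t) = 1 - 0.0
F(t) = 1.0

1.0


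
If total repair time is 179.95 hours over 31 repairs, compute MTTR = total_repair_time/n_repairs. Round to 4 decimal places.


total_repair_time = 179.95
n_repairs = 31
MTTR = 179.95 / 31
MTTR = 5.8048

5.8048


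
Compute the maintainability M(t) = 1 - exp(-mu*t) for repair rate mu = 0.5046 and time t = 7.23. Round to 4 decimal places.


mu = 0.5046, t = 7.23
mu * t = 0.5046 * 7.23 = 3.6483
exp(-3.6483) = 0.026
M(t) = 1 - 0.026
M(t) = 0.974

0.974


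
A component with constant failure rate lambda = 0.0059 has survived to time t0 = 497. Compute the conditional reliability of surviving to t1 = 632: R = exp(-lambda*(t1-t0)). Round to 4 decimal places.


lambda = 0.0059
t0 = 497, t1 = 632
t1 - t0 = 135
lambda * (t1-t0) = 0.0059 * 135 = 0.7965
R = exp(-0.7965)
R = 0.4509

0.4509


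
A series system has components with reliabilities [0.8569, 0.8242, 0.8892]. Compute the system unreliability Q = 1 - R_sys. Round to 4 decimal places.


Components: [0.8569, 0.8242, 0.8892]
After component 1: product = 0.8569
After component 2: product = 0.7063
After component 3: product = 0.628
R_sys = 0.628
Q = 1 - 0.628 = 0.372

0.372


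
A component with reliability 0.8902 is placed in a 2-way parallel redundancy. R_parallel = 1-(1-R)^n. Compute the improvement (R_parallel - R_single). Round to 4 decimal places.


R_single = 0.8902, n = 2
1 - R_single = 0.1098
(1 - R_single)^n = 0.1098^2 = 0.0121
R_parallel = 1 - 0.0121 = 0.9879
Improvement = 0.9879 - 0.8902
Improvement = 0.0977

0.0977


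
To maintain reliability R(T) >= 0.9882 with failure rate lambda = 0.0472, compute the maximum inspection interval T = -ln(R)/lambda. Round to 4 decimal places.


R_target = 0.9882
lambda = 0.0472
-ln(0.9882) = 0.0119
T = 0.0119 / 0.0472
T = 0.2515

0.2515


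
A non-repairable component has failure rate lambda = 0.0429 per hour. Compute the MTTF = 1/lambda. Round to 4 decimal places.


lambda = 0.0429
MTTF = 1 / 0.0429
MTTF = 23.31

23.31


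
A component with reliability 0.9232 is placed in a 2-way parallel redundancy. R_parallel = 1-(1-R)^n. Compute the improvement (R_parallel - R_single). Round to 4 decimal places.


R_single = 0.9232, n = 2
1 - R_single = 0.0768
(1 - R_single)^n = 0.0768^2 = 0.0059
R_parallel = 1 - 0.0059 = 0.9941
Improvement = 0.9941 - 0.9232
Improvement = 0.0709

0.0709


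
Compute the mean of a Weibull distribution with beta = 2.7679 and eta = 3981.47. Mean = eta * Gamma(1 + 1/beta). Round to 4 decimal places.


beta = 2.7679, eta = 3981.47
1/beta = 0.3613
1 + 1/beta = 1.3613
Gamma(1.3613) = 0.8901
Mean = 3981.47 * 0.8901
Mean = 3543.7762

3543.7762


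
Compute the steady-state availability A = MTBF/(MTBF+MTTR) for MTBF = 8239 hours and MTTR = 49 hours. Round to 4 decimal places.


MTBF = 8239
MTTR = 49
MTBF + MTTR = 8288
A = 8239 / 8288
A = 0.9941

0.9941


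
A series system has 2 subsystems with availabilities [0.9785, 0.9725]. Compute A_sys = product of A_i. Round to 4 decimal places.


Subsystems: [0.9785, 0.9725]
After subsystem 1 (A=0.9785): product = 0.9785
After subsystem 2 (A=0.9725): product = 0.9516
A_sys = 0.9516

0.9516


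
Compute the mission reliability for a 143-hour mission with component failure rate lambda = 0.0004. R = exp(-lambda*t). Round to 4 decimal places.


lambda = 0.0004
mission_time = 143
lambda * t = 0.0004 * 143 = 0.0572
R = exp(-0.0572)
R = 0.9444

0.9444


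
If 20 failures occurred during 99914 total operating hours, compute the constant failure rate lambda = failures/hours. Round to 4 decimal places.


failures = 20
total_hours = 99914
lambda = 20 / 99914
lambda = 0.0002

0.0002


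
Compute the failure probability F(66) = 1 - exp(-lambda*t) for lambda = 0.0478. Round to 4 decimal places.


lambda = 0.0478, t = 66
lambda * t = 3.1548
exp(-3.1548) = 0.0426
F(t) = 1 - 0.0426
F(t) = 0.9574

0.9574


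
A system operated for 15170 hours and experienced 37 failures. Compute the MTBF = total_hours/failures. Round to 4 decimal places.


total_hours = 15170
failures = 37
MTBF = 15170 / 37
MTBF = 410.0

410.0


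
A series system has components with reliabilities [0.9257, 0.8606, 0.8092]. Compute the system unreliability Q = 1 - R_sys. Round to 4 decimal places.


Components: [0.9257, 0.8606, 0.8092]
After component 1: product = 0.9257
After component 2: product = 0.7967
After component 3: product = 0.6447
R_sys = 0.6447
Q = 1 - 0.6447 = 0.3553

0.3553


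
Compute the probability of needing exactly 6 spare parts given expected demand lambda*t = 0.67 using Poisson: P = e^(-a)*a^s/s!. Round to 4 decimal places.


a = 0.67, s = 6
e^(-a) = e^(-0.67) = 0.5117
a^s = 0.67^6 = 0.0905
s! = 720
P = 0.5117 * 0.0905 / 720
P = 0.0001

0.0001


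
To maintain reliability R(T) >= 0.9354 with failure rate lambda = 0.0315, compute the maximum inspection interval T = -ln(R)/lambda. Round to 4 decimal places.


R_target = 0.9354
lambda = 0.0315
-ln(0.9354) = 0.0668
T = 0.0668 / 0.0315
T = 2.12

2.12


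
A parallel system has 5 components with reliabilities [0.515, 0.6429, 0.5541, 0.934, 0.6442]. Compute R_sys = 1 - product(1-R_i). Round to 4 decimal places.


Components: [0.515, 0.6429, 0.5541, 0.934, 0.6442]
(1 - 0.515) = 0.485, running product = 0.485
(1 - 0.6429) = 0.3571, running product = 0.1732
(1 - 0.5541) = 0.4459, running product = 0.0772
(1 - 0.934) = 0.066, running product = 0.0051
(1 - 0.6442) = 0.3558, running product = 0.0018
Product of (1-R_i) = 0.0018
R_sys = 1 - 0.0018 = 0.9982

0.9982


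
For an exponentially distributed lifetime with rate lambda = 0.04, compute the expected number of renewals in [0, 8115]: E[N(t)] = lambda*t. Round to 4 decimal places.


lambda = 0.04
t = 8115
E[N(t)] = lambda * t
E[N(t)] = 0.04 * 8115
E[N(t)] = 324.6

324.6


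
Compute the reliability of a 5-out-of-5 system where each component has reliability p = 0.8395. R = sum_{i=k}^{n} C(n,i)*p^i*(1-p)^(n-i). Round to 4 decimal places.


k = 5, n = 5, p = 0.8395
i=5: C(5,5)=1 * 0.8395^5 * 0.1605^0 = 0.417
R = sum of terms = 0.417

0.417


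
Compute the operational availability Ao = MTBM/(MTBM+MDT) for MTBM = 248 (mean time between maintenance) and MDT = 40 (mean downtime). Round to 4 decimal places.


MTBM = 248
MDT = 40
MTBM + MDT = 288
Ao = 248 / 288
Ao = 0.8611

0.8611


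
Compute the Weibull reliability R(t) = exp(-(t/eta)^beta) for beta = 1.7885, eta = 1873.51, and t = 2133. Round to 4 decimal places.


beta = 1.7885, eta = 1873.51, t = 2133
t/eta = 2133 / 1873.51 = 1.1385
(t/eta)^beta = 1.1385^1.7885 = 1.2611
R(t) = exp(-1.2611)
R(t) = 0.2833

0.2833


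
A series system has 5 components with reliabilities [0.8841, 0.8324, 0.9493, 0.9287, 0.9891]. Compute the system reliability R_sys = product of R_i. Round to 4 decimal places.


Components: [0.8841, 0.8324, 0.9493, 0.9287, 0.9891]
After component 1 (R=0.8841): product = 0.8841
After component 2 (R=0.8324): product = 0.7359
After component 3 (R=0.9493): product = 0.6986
After component 4 (R=0.9287): product = 0.6488
After component 5 (R=0.9891): product = 0.6417
R_sys = 0.6417

0.6417


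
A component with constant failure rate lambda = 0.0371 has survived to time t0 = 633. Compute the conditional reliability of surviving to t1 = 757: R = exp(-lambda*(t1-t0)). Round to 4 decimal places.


lambda = 0.0371
t0 = 633, t1 = 757
t1 - t0 = 124
lambda * (t1-t0) = 0.0371 * 124 = 4.6004
R = exp(-4.6004)
R = 0.01

0.01


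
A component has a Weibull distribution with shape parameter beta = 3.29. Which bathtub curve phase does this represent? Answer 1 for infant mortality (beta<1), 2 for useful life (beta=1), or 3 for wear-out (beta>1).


beta = 3.29
Compare beta to 1:
beta < 1 => infant mortality (phase 1)
beta = 1 => useful life (phase 2)
beta > 1 => wear-out (phase 3)
Since beta = 3.29, this is wear-out (increasing failure rate)
Phase = 3

3


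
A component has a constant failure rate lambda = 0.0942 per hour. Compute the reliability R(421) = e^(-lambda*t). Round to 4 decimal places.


lambda = 0.0942
t = 421
lambda * t = 39.6582
R(t) = e^(-39.6582)
R(t) = 0.0

0.0


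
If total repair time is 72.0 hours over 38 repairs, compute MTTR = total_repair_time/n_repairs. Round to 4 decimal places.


total_repair_time = 72.0
n_repairs = 38
MTTR = 72.0 / 38
MTTR = 1.8947

1.8947


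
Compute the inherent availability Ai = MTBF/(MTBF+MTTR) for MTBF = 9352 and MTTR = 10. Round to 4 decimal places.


MTBF = 9352
MTTR = 10
MTBF + MTTR = 9362
Ai = 9352 / 9362
Ai = 0.9989

0.9989


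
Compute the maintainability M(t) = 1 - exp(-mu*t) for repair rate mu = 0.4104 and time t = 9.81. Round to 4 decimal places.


mu = 0.4104, t = 9.81
mu * t = 0.4104 * 9.81 = 4.026
exp(-4.026) = 0.0178
M(t) = 1 - 0.0178
M(t) = 0.9822

0.9822


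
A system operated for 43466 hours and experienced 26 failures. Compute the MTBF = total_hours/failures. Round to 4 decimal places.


total_hours = 43466
failures = 26
MTBF = 43466 / 26
MTBF = 1671.7692

1671.7692


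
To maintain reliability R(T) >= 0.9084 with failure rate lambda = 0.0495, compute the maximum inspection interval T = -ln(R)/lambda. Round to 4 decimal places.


R_target = 0.9084
lambda = 0.0495
-ln(0.9084) = 0.0961
T = 0.0961 / 0.0495
T = 1.9408

1.9408


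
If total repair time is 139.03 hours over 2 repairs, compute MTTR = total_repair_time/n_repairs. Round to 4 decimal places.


total_repair_time = 139.03
n_repairs = 2
MTTR = 139.03 / 2
MTTR = 69.515

69.515


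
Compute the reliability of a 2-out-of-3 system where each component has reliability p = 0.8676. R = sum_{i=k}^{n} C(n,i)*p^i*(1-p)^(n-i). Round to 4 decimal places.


k = 2, n = 3, p = 0.8676
i=2: C(3,2)=3 * 0.8676^2 * 0.1324^1 = 0.299
i=3: C(3,3)=1 * 0.8676^3 * 0.1324^0 = 0.6531
R = sum of terms = 0.9521

0.9521


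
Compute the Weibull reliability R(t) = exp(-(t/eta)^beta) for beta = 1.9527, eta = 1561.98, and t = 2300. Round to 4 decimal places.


beta = 1.9527, eta = 1561.98, t = 2300
t/eta = 2300 / 1561.98 = 1.4725
(t/eta)^beta = 1.4725^1.9527 = 2.1289
R(t) = exp(-2.1289)
R(t) = 0.119

0.119


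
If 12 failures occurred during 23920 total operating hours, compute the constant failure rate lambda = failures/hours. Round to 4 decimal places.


failures = 12
total_hours = 23920
lambda = 12 / 23920
lambda = 0.0005

0.0005


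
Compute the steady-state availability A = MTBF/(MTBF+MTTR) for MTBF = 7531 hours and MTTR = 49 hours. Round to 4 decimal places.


MTBF = 7531
MTTR = 49
MTBF + MTTR = 7580
A = 7531 / 7580
A = 0.9935

0.9935


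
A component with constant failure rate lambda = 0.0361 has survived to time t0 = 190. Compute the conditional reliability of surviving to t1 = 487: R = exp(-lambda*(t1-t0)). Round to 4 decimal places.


lambda = 0.0361
t0 = 190, t1 = 487
t1 - t0 = 297
lambda * (t1-t0) = 0.0361 * 297 = 10.7217
R = exp(-10.7217)
R = 0.0

0.0


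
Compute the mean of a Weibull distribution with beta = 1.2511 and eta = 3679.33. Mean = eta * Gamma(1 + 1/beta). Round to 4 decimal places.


beta = 1.2511, eta = 3679.33
1/beta = 0.7993
1 + 1/beta = 1.7993
Gamma(1.7993) = 0.9312
Mean = 3679.33 * 0.9312
Mean = 3426.182

3426.182


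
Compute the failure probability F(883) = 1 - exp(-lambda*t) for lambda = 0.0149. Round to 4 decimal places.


lambda = 0.0149, t = 883
lambda * t = 13.1567
exp(-13.1567) = 0.0
F(t) = 1 - 0.0
F(t) = 1.0

1.0


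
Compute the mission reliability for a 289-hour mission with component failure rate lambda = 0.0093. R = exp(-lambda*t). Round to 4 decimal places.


lambda = 0.0093
mission_time = 289
lambda * t = 0.0093 * 289 = 2.6877
R = exp(-2.6877)
R = 0.068

0.068


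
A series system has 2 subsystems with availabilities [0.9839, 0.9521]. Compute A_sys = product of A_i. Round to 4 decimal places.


Subsystems: [0.9839, 0.9521]
After subsystem 1 (A=0.9839): product = 0.9839
After subsystem 2 (A=0.9521): product = 0.9368
A_sys = 0.9368

0.9368


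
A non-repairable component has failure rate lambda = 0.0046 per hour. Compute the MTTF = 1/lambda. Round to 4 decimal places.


lambda = 0.0046
MTTF = 1 / 0.0046
MTTF = 217.3913

217.3913


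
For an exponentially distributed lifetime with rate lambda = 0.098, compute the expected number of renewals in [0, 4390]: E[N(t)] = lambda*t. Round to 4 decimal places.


lambda = 0.098
t = 4390
E[N(t)] = lambda * t
E[N(t)] = 0.098 * 4390
E[N(t)] = 430.22

430.22
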